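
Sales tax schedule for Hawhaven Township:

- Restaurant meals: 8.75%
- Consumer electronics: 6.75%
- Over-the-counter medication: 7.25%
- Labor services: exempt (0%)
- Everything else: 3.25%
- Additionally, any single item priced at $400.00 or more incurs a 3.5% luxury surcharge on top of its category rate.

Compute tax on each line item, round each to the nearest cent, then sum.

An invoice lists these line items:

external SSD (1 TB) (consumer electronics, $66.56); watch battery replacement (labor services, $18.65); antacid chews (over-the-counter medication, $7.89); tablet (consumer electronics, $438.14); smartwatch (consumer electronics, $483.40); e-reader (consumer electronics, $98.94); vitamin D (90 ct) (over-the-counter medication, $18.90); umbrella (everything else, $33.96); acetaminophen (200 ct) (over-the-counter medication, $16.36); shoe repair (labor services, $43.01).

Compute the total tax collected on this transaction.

External SSD (1 TB) $66.56: consumer electronics → 6.75% → $4.49
Watch battery replacement $18.65: labor services → 0% → $0.00
Antacid chews $7.89: over-the-counter medication → 7.25% → $0.57
Tablet $438.14: consumer electronics → 6.75% + 3.5% surcharge = 10.25% → $44.91
Smartwatch $483.40: consumer electronics → 6.75% + 3.5% surcharge = 10.25% → $49.55
E-reader $98.94: consumer electronics → 6.75% → $6.68
Vitamin D (90 ct) $18.90: over-the-counter medication → 7.25% → $1.37
Umbrella $33.96: everything else → 3.25% → $1.10
Acetaminophen (200 ct) $16.36: over-the-counter medication → 7.25% → $1.19
Shoe repair $43.01: labor services → 0% → $0.00
Total tax = $4.49 + $0.57 + $44.91 + $49.55 + $6.68 + $1.37 + $1.10 + $1.19 = $109.86

$109.86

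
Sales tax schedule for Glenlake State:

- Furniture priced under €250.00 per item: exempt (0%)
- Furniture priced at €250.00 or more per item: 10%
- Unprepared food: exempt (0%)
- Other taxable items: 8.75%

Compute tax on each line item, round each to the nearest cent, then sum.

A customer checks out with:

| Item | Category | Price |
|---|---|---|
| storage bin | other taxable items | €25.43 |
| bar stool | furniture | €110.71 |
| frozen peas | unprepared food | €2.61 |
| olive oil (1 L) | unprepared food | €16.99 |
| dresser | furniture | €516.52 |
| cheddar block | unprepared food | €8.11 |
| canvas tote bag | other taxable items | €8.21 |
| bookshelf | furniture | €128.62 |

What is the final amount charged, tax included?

Storage bin €25.43: other taxable items → 8.75% → €2.23
Bar stool €110.71: furniture, under €250.00 → 0% → €0.00
Frozen peas €2.61: unprepared food → 0% → €0.00
Olive oil (1 L) €16.99: unprepared food → 0% → €0.00
Dresser €516.52: furniture, €250.00 or more → 10% → €51.65
Cheddar block €8.11: unprepared food → 0% → €0.00
Canvas tote bag €8.21: other taxable items → 8.75% → €0.72
Bookshelf €128.62: furniture, under €250.00 → 0% → €0.00
Subtotal = €817.20; tax = €54.60; total due = €871.80

€871.80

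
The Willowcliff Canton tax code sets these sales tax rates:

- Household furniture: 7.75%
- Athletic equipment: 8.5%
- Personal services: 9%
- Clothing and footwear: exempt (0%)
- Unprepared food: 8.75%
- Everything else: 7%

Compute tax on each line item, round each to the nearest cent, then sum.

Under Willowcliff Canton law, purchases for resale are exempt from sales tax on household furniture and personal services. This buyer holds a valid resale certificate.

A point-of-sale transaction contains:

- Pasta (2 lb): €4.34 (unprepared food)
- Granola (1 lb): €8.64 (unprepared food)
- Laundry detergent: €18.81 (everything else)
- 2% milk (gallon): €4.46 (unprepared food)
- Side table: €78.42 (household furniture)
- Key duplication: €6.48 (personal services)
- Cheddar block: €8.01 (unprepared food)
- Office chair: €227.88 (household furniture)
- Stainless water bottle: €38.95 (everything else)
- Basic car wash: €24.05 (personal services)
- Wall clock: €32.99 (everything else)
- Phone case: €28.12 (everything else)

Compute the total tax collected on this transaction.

€10.56

Pasta (2 lb) €4.34: unprepared food → 8.75% → €0.38
Granola (1 lb) €8.64: unprepared food → 8.75% → €0.76
Laundry detergent €18.81: everything else → 7% → €1.32
2% milk (gallon) €4.46: unprepared food → 8.75% → €0.39
Side table €78.42: household furniture, buyer-exempt → 0% → €0.00
Key duplication €6.48: personal services, buyer-exempt → 0% → €0.00
Cheddar block €8.01: unprepared food → 8.75% → €0.70
Office chair €227.88: household furniture, buyer-exempt → 0% → €0.00
Stainless water bottle €38.95: everything else → 7% → €2.73
Basic car wash €24.05: personal services, buyer-exempt → 0% → €0.00
Wall clock €32.99: everything else → 7% → €2.31
Phone case €28.12: everything else → 7% → €1.97
Total tax = €0.38 + €0.76 + €1.32 + €0.39 + €0.70 + €2.73 + €2.31 + €1.97 = €10.56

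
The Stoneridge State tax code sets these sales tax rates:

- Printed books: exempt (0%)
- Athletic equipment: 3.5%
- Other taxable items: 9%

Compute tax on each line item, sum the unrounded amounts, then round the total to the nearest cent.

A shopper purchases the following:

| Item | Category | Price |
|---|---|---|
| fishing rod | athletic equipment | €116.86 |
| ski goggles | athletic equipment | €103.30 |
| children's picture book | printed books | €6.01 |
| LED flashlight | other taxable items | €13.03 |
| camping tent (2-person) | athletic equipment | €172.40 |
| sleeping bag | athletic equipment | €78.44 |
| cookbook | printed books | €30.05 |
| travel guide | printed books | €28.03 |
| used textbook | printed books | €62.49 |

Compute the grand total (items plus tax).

€628.27

Fishing rod €116.86: athletic equipment → 3.5% → €4.0901
Ski goggles €103.30: athletic equipment → 3.5% → €3.6155
Children's picture book €6.01: printed books → 0% → €0.00
LED flashlight €13.03: other taxable items → 9% → €1.1727
Camping tent (2-person) €172.40: athletic equipment → 3.5% → €6.034
Sleeping bag €78.44: athletic equipment → 3.5% → €2.7454
Cookbook €30.05: printed books → 0% → €0.00
Travel guide €28.03: printed books → 0% → €0.00
Used textbook €62.49: printed books → 0% → €0.00
Subtotal = €610.61; unrounded tax = €17.6577 → €17.66; total due = €628.27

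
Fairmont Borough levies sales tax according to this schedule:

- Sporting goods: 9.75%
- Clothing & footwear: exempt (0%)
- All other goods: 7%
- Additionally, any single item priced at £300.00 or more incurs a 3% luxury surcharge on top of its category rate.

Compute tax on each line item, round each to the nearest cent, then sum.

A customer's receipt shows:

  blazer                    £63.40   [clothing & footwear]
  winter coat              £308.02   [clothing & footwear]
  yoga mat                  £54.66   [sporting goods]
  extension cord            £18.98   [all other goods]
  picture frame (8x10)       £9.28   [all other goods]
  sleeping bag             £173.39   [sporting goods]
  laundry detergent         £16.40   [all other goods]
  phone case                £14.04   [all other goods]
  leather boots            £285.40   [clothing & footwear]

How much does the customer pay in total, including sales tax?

£979.16

Blazer £63.40: clothing & footwear → 0% → £0.00
Winter coat £308.02: clothing & footwear → 0% + 3% surcharge = 3% → £9.24
Yoga mat £54.66: sporting goods → 9.75% → £5.33
Extension cord £18.98: all other goods → 7% → £1.33
Picture frame (8x10) £9.28: all other goods → 7% → £0.65
Sleeping bag £173.39: sporting goods → 9.75% → £16.91
Laundry detergent £16.40: all other goods → 7% → £1.15
Phone case £14.04: all other goods → 7% → £0.98
Leather boots £285.40: clothing & footwear → 0% → £0.00
Subtotal = £943.57; tax = £35.59; total due = £979.16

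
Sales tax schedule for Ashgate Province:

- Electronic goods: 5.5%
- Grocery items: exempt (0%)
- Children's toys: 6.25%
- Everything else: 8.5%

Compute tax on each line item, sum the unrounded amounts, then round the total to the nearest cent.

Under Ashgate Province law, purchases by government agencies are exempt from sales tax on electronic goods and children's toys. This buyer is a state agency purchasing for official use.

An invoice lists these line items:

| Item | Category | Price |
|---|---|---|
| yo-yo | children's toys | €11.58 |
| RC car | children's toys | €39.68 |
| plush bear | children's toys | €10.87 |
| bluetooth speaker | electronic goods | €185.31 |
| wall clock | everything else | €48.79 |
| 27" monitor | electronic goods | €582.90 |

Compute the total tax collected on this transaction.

Yo-yo €11.58: children's toys, buyer-exempt → 0% → €0.00
RC car €39.68: children's toys, buyer-exempt → 0% → €0.00
Plush bear €10.87: children's toys, buyer-exempt → 0% → €0.00
Bluetooth speaker €185.31: electronic goods, buyer-exempt → 0% → €0.00
Wall clock €48.79: everything else → 8.5% → €4.14715
27" monitor €582.90: electronic goods, buyer-exempt → 0% → €0.00
Unrounded tax sum = €4.14715 → €4.15

€4.15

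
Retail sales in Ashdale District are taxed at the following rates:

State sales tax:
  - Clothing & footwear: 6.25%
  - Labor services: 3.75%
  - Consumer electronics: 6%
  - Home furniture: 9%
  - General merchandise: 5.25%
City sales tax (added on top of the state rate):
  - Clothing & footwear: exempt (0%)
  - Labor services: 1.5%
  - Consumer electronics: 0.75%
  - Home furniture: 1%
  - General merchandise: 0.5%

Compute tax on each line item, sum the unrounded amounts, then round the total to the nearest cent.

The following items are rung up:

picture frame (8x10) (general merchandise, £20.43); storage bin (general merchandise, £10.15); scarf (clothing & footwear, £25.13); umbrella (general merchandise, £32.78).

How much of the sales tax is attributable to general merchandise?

Picture frame (8x10) £20.43: general merchandise → 5.25% + 0.5% city = 5.75% → £1.174725
Storage bin £10.15: general merchandise → 5.25% + 0.5% city = 5.75% → £0.583625
Umbrella £32.78: general merchandise → 5.25% + 0.5% city = 5.75% → £1.88485
Tax on general merchandise: unrounded sum = £3.6432 → £3.64

£3.64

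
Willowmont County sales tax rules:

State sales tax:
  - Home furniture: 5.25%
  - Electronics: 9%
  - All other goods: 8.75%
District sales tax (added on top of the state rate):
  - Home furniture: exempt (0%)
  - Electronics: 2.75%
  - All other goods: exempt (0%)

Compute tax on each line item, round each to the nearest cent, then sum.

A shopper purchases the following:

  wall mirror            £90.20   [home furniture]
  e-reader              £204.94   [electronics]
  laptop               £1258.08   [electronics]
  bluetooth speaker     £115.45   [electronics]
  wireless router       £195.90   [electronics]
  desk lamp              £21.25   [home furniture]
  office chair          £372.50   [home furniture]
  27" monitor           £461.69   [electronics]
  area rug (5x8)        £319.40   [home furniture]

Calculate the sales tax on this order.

£304.93

Wall mirror £90.20: home furniture → 5.25% + 0% district = 5.25% → £4.74
E-reader £204.94: electronics → 9% + 2.75% district = 11.75% → £24.08
Laptop £1258.08: electronics → 9% + 2.75% district = 11.75% → £147.82
Bluetooth speaker £115.45: electronics → 9% + 2.75% district = 11.75% → £13.57
Wireless router £195.90: electronics → 9% + 2.75% district = 11.75% → £23.02
Desk lamp £21.25: home furniture → 5.25% + 0% district = 5.25% → £1.12
Office chair £372.50: home furniture → 5.25% + 0% district = 5.25% → £19.56
27" monitor £461.69: electronics → 9% + 2.75% district = 11.75% → £54.25
Area rug (5x8) £319.40: home furniture → 5.25% + 0% district = 5.25% → £16.77
Total tax = £4.74 + £24.08 + £147.82 + £13.57 + £23.02 + £1.12 + £19.56 + £54.25 + £16.77 = £304.93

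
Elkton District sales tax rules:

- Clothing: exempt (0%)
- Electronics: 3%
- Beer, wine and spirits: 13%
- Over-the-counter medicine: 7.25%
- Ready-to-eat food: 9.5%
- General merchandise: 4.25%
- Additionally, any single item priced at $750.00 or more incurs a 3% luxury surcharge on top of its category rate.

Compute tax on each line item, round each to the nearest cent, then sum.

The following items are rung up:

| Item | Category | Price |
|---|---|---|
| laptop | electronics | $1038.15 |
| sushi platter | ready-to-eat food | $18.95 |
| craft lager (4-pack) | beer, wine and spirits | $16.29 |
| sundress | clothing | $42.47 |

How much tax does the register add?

$66.21

Laptop $1038.15: electronics → 3% + 3% surcharge = 6% → $62.29
Sushi platter $18.95: ready-to-eat food → 9.5% → $1.80
Craft lager (4-pack) $16.29: beer, wine and spirits → 13% → $2.12
Sundress $42.47: clothing → 0% → $0.00
Total tax = $62.29 + $1.80 + $2.12 = $66.21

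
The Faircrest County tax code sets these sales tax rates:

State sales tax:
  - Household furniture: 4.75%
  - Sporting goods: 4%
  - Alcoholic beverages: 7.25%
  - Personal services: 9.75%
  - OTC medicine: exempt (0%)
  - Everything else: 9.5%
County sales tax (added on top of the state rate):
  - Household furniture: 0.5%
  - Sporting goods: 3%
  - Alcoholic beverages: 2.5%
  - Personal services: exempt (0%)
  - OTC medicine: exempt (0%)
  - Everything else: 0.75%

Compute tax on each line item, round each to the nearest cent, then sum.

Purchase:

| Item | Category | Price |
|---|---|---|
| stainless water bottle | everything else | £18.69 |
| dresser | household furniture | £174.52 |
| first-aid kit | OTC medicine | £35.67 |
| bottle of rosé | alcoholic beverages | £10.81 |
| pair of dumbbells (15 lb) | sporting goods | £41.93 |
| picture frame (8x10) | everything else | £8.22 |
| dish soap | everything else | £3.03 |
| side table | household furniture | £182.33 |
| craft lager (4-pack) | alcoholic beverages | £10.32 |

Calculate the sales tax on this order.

£26.80

Stainless water bottle £18.69: everything else → 9.5% + 0.75% county = 10.25% → £1.92
Dresser £174.52: household furniture → 4.75% + 0.5% county = 5.25% → £9.16
First-aid kit £35.67: OTC medicine → 0% + 0% county = 0% → £0.00
Bottle of rosé £10.81: alcoholic beverages → 7.25% + 2.5% county = 9.75% → £1.05
Pair of dumbbells (15 lb) £41.93: sporting goods → 4% + 3% county = 7% → £2.94
Picture frame (8x10) £8.22: everything else → 9.5% + 0.75% county = 10.25% → £0.84
Dish soap £3.03: everything else → 9.5% + 0.75% county = 10.25% → £0.31
Side table £182.33: household furniture → 4.75% + 0.5% county = 5.25% → £9.57
Craft lager (4-pack) £10.32: alcoholic beverages → 7.25% + 2.5% county = 9.75% → £1.01
Total tax = £1.92 + £9.16 + £1.05 + £2.94 + £0.84 + £0.31 + £9.57 + £1.01 = £26.80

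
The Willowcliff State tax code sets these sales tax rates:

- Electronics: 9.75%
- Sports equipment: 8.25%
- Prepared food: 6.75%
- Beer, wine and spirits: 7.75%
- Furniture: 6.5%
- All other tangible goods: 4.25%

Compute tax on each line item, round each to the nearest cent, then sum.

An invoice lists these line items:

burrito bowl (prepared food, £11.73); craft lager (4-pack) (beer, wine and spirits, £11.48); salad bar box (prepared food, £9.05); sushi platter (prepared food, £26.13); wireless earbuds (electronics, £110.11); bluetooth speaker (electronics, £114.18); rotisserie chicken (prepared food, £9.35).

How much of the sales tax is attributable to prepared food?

Burrito bowl £11.73: prepared food → 6.75% → £0.79
Salad bar box £9.05: prepared food → 6.75% → £0.61
Sushi platter £26.13: prepared food → 6.75% → £1.76
Rotisserie chicken £9.35: prepared food → 6.75% → £0.63
Tax on prepared food = £0.79 + £0.61 + £1.76 + £0.63 = £3.79

£3.79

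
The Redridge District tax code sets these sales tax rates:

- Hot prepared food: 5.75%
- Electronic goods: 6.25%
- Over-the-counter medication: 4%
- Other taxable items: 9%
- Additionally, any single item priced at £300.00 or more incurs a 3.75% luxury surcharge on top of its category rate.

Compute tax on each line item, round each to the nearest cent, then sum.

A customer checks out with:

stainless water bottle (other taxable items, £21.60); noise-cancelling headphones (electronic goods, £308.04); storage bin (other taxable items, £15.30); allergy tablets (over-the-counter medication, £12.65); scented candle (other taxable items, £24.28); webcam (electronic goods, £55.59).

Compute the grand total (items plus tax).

£477.75

Stainless water bottle £21.60: other taxable items → 9% → £1.94
Noise-cancelling headphones £308.04: electronic goods → 6.25% + 3.75% surcharge = 10% → £30.80
Storage bin £15.30: other taxable items → 9% → £1.38
Allergy tablets £12.65: over-the-counter medication → 4% → £0.51
Scented candle £24.28: other taxable items → 9% → £2.19
Webcam £55.59: electronic goods → 6.25% → £3.47
Subtotal = £437.46; tax = £40.29; total due = £477.75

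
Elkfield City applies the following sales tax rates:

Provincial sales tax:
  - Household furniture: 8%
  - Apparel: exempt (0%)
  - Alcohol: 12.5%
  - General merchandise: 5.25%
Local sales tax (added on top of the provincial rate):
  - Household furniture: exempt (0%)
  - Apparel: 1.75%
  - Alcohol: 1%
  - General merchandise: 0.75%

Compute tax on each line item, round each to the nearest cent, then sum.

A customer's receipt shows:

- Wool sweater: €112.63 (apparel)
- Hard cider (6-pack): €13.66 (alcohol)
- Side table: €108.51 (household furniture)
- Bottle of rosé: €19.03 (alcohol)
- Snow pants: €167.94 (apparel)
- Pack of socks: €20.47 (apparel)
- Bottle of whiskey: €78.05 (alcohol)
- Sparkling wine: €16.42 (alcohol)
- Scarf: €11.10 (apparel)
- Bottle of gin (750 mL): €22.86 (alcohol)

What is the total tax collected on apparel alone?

€5.46

Wool sweater €112.63: apparel → 0% + 1.75% local = 1.75% → €1.97
Snow pants €167.94: apparel → 0% + 1.75% local = 1.75% → €2.94
Pack of socks €20.47: apparel → 0% + 1.75% local = 1.75% → €0.36
Scarf €11.10: apparel → 0% + 1.75% local = 1.75% → €0.19
Tax on apparel = €1.97 + €2.94 + €0.36 + €0.19 = €5.46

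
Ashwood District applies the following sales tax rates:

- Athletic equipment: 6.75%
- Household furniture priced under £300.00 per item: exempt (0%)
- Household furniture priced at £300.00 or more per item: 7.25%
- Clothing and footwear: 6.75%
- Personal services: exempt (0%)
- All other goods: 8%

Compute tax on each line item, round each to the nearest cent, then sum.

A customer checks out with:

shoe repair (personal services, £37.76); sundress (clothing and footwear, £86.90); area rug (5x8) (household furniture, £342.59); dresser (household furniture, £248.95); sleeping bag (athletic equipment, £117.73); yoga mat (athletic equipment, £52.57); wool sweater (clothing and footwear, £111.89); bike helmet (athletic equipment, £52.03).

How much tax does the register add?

Shoe repair £37.76: personal services → 0% → £0.00
Sundress £86.90: clothing and footwear → 6.75% → £5.87
Area rug (5x8) £342.59: household furniture, £300.00 or more → 7.25% → £24.84
Dresser £248.95: household furniture, under £300.00 → 0% → £0.00
Sleeping bag £117.73: athletic equipment → 6.75% → £7.95
Yoga mat £52.57: athletic equipment → 6.75% → £3.55
Wool sweater £111.89: clothing and footwear → 6.75% → £7.55
Bike helmet £52.03: athletic equipment → 6.75% → £3.51
Total tax = £5.87 + £24.84 + £7.95 + £3.55 + £7.55 + £3.51 = £53.27

£53.27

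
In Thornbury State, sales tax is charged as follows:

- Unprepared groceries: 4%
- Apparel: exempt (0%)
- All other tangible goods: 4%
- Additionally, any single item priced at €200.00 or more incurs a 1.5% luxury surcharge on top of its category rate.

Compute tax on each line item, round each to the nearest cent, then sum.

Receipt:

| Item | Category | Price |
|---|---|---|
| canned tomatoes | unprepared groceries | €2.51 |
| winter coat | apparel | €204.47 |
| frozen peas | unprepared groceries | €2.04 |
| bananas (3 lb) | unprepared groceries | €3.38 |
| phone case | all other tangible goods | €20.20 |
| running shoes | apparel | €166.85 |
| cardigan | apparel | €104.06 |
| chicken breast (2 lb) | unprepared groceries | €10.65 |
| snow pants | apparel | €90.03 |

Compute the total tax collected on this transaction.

Canned tomatoes €2.51: unprepared groceries → 4% → €0.10
Winter coat €204.47: apparel → 0% + 1.5% surcharge = 1.5% → €3.07
Frozen peas €2.04: unprepared groceries → 4% → €0.08
Bananas (3 lb) €3.38: unprepared groceries → 4% → €0.14
Phone case €20.20: all other tangible goods → 4% → €0.81
Running shoes €166.85: apparel → 0% → €0.00
Cardigan €104.06: apparel → 0% → €0.00
Chicken breast (2 lb) €10.65: unprepared groceries → 4% → €0.43
Snow pants €90.03: apparel → 0% → €0.00
Total tax = €0.10 + €3.07 + €0.08 + €0.14 + €0.81 + €0.43 = €4.63

€4.63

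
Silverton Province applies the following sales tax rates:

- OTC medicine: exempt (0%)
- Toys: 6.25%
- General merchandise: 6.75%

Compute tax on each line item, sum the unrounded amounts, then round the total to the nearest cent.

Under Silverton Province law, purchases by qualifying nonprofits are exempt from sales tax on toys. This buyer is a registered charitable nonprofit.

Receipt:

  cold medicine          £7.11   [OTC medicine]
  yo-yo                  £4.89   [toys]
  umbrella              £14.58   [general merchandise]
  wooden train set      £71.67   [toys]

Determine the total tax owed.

£0.98

Cold medicine £7.11: OTC medicine → 0% → £0.00
Yo-yo £4.89: toys, buyer-exempt → 0% → £0.00
Umbrella £14.58: general merchandise → 6.75% → £0.98415
Wooden train set £71.67: toys, buyer-exempt → 0% → £0.00
Unrounded tax sum = £0.98415 → £0.98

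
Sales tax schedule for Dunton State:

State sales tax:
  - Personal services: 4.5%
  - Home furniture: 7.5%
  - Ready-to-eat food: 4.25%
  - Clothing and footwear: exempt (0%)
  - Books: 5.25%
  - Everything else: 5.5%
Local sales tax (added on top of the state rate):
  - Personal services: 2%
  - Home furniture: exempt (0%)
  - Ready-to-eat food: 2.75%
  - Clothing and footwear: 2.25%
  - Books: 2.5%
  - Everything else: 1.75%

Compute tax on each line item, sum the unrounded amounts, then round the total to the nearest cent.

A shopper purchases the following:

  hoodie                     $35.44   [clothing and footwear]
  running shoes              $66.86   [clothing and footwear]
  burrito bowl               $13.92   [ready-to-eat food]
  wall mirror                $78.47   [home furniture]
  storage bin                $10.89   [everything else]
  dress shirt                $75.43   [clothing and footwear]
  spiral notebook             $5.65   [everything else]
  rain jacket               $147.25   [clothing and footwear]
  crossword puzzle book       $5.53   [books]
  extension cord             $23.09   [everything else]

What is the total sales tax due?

Hoodie $35.44: clothing and footwear → 0% + 2.25% local = 2.25% → $0.7974
Running shoes $66.86: clothing and footwear → 0% + 2.25% local = 2.25% → $1.50435
Burrito bowl $13.92: ready-to-eat food → 4.25% + 2.75% local = 7% → $0.9744
Wall mirror $78.47: home furniture → 7.5% + 0% local = 7.5% → $5.88525
Storage bin $10.89: everything else → 5.5% + 1.75% local = 7.25% → $0.789525
Dress shirt $75.43: clothing and footwear → 0% + 2.25% local = 2.25% → $1.697175
Spiral notebook $5.65: everything else → 5.5% + 1.75% local = 7.25% → $0.409625
Rain jacket $147.25: clothing and footwear → 0% + 2.25% local = 2.25% → $3.313125
Crossword puzzle book $5.53: books → 5.25% + 2.5% local = 7.75% → $0.428575
Extension cord $23.09: everything else → 5.5% + 1.75% local = 7.25% → $1.674025
Unrounded tax sum = $17.47345 → $17.47

$17.47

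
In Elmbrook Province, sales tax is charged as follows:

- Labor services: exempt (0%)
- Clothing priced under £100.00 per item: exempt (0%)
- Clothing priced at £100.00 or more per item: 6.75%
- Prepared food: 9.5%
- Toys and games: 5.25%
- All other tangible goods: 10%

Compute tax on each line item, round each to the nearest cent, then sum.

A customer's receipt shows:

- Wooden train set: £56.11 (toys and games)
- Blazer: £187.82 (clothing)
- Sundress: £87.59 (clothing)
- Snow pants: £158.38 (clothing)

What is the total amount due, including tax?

£516.22

Wooden train set £56.11: toys and games → 5.25% → £2.95
Blazer £187.82: clothing, £100.00 or more → 6.75% → £12.68
Sundress £87.59: clothing, under £100.00 → 0% → £0.00
Snow pants £158.38: clothing, £100.00 or more → 6.75% → £10.69
Subtotal = £489.90; tax = £26.32; total due = £516.22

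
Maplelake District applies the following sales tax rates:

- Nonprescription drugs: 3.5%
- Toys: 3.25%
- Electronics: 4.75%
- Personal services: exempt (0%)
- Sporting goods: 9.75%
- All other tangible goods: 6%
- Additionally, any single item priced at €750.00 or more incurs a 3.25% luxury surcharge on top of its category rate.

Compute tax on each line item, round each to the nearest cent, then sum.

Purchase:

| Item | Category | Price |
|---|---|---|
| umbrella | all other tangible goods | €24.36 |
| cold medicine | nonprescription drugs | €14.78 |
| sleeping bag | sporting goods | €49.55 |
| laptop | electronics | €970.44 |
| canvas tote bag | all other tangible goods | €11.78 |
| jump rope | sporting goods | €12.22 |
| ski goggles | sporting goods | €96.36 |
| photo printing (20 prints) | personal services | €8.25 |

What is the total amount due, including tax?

Umbrella €24.36: all other tangible goods → 6% → €1.46
Cold medicine €14.78: nonprescription drugs → 3.5% → €0.52
Sleeping bag €49.55: sporting goods → 9.75% → €4.83
Laptop €970.44: electronics → 4.75% + 3.25% surcharge = 8% → €77.64
Canvas tote bag €11.78: all other tangible goods → 6% → €0.71
Jump rope €12.22: sporting goods → 9.75% → €1.19
Ski goggles €96.36: sporting goods → 9.75% → €9.40
Photo printing (20 prints) €8.25: personal services → 0% → €0.00
Subtotal = €1187.74; tax = €95.75; total due = €1283.49

€1283.49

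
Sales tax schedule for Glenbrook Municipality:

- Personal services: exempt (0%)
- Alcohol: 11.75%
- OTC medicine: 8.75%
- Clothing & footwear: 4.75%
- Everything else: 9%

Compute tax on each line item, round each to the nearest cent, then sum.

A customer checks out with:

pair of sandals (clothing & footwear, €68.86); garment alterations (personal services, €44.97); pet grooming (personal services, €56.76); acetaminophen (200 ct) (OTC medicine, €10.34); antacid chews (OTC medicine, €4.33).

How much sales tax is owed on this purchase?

€4.55

Pair of sandals €68.86: clothing & footwear → 4.75% → €3.27
Garment alterations €44.97: personal services → 0% → €0.00
Pet grooming €56.76: personal services → 0% → €0.00
Acetaminophen (200 ct) €10.34: OTC medicine → 8.75% → €0.90
Antacid chews €4.33: OTC medicine → 8.75% → €0.38
Total tax = €3.27 + €0.90 + €0.38 = €4.55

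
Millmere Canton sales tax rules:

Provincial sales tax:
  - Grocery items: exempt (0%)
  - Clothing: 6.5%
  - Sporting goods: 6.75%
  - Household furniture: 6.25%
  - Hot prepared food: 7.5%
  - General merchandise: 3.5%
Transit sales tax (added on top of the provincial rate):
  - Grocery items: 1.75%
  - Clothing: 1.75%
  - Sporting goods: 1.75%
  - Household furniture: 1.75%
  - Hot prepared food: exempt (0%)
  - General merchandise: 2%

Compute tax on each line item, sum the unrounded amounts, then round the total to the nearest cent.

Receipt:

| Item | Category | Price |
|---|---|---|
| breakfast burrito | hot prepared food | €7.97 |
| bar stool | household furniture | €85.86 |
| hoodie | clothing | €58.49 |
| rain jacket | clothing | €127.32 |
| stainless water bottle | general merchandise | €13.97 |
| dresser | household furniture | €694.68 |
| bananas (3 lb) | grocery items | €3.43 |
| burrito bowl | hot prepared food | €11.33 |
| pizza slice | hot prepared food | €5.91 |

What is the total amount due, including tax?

€1089.45

Breakfast burrito €7.97: hot prepared food → 7.5% + 0% transit = 7.5% → €0.59775
Bar stool €85.86: household furniture → 6.25% + 1.75% transit = 8% → €6.8688
Hoodie €58.49: clothing → 6.5% + 1.75% transit = 8.25% → €4.825425
Rain jacket €127.32: clothing → 6.5% + 1.75% transit = 8.25% → €10.5039
Stainless water bottle €13.97: general merchandise → 3.5% + 2% transit = 5.5% → €0.76835
Dresser €694.68: household furniture → 6.25% + 1.75% transit = 8% → €55.5744
Bananas (3 lb) €3.43: grocery items → 0% + 1.75% transit = 1.75% → €0.060025
Burrito bowl €11.33: hot prepared food → 7.5% + 0% transit = 7.5% → €0.84975
Pizza slice €5.91: hot prepared food → 7.5% + 0% transit = 7.5% → €0.44325
Subtotal = €1008.96; unrounded tax = €80.49165 → €80.49; total due = €1089.45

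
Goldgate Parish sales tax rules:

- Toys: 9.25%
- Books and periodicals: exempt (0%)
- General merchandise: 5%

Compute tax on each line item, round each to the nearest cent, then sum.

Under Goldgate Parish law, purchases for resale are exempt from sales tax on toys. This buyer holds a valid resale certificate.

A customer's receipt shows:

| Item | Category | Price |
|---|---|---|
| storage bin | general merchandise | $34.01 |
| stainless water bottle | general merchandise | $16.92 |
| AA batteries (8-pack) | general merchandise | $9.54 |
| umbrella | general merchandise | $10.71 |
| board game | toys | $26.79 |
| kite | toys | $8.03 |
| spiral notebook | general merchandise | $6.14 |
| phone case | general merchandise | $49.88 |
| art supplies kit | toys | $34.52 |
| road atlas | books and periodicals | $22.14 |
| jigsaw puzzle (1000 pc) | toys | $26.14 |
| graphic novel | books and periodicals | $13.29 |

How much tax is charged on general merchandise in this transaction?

$6.37

Storage bin $34.01: general merchandise → 5% → $1.70
Stainless water bottle $16.92: general merchandise → 5% → $0.85
AA batteries (8-pack) $9.54: general merchandise → 5% → $0.48
Umbrella $10.71: general merchandise → 5% → $0.54
Spiral notebook $6.14: general merchandise → 5% → $0.31
Phone case $49.88: general merchandise → 5% → $2.49
Tax on general merchandise = $1.70 + $0.85 + $0.48 + $0.54 + $0.31 + $2.49 = $6.37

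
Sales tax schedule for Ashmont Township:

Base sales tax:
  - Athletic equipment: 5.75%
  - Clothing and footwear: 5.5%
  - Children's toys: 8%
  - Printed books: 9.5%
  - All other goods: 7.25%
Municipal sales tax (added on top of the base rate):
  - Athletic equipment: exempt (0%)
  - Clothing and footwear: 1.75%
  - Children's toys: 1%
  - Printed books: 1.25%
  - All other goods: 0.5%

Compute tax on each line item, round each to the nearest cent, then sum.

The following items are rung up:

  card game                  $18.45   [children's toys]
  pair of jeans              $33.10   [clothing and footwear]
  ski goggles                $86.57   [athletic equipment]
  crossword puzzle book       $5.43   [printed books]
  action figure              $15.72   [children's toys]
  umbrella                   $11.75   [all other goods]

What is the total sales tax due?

$11.94

Card game $18.45: children's toys → 8% + 1% municipal = 9% → $1.66
Pair of jeans $33.10: clothing and footwear → 5.5% + 1.75% municipal = 7.25% → $2.40
Ski goggles $86.57: athletic equipment → 5.75% + 0% municipal = 5.75% → $4.98
Crossword puzzle book $5.43: printed books → 9.5% + 1.25% municipal = 10.75% → $0.58
Action figure $15.72: children's toys → 8% + 1% municipal = 9% → $1.41
Umbrella $11.75: all other goods → 7.25% + 0.5% municipal = 7.75% → $0.91
Total tax = $1.66 + $2.40 + $4.98 + $0.58 + $1.41 + $0.91 = $11.94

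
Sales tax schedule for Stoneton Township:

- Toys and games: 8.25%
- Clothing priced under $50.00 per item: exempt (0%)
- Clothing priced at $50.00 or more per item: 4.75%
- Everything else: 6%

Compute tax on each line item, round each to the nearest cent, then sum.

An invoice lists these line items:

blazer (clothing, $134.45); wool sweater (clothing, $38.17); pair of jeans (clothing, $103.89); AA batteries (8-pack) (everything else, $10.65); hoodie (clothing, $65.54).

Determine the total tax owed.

$15.07

Blazer $134.45: clothing, $50.00 or more → 4.75% → $6.39
Wool sweater $38.17: clothing, under $50.00 → 0% → $0.00
Pair of jeans $103.89: clothing, $50.00 or more → 4.75% → $4.93
AA batteries (8-pack) $10.65: everything else → 6% → $0.64
Hoodie $65.54: clothing, $50.00 or more → 4.75% → $3.11
Total tax = $6.39 + $4.93 + $0.64 + $3.11 = $15.07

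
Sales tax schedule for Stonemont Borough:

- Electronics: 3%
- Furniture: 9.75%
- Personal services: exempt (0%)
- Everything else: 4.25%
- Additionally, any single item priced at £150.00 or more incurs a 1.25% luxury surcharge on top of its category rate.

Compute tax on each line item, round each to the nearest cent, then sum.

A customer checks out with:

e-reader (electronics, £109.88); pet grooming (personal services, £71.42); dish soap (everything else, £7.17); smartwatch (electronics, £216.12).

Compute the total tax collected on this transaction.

£12.79

E-reader £109.88: electronics → 3% → £3.30
Pet grooming £71.42: personal services → 0% → £0.00
Dish soap £7.17: everything else → 4.25% → £0.30
Smartwatch £216.12: electronics → 3% + 1.25% surcharge = 4.25% → £9.19
Total tax = £3.30 + £0.30 + £9.19 = £12.79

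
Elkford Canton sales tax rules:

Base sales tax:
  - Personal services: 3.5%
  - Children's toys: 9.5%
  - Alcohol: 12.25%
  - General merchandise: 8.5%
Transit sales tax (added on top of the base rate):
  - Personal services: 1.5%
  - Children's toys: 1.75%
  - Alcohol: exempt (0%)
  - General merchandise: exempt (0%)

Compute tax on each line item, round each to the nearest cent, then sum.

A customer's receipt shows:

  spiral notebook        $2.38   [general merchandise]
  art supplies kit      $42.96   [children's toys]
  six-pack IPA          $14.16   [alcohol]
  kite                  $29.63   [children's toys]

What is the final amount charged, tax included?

Spiral notebook $2.38: general merchandise → 8.5% + 0% transit = 8.5% → $0.20
Art supplies kit $42.96: children's toys → 9.5% + 1.75% transit = 11.25% → $4.83
Six-pack IPA $14.16: alcohol → 12.25% + 0% transit = 12.25% → $1.73
Kite $29.63: children's toys → 9.5% + 1.75% transit = 11.25% → $3.33
Subtotal = $89.13; tax = $10.09; total due = $99.22

$99.22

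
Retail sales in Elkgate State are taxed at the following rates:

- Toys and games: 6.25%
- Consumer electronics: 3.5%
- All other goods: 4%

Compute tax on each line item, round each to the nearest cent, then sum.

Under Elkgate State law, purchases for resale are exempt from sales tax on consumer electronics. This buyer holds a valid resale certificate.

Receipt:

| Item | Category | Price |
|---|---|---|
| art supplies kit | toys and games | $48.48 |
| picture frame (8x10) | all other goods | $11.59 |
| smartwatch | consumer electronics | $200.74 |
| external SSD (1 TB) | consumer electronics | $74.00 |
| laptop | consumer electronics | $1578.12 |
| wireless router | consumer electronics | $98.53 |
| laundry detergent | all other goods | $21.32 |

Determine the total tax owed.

$4.34

Art supplies kit $48.48: toys and games → 6.25% → $3.03
Picture frame (8x10) $11.59: all other goods → 4% → $0.46
Smartwatch $200.74: consumer electronics, buyer-exempt → 0% → $0.00
External SSD (1 TB) $74.00: consumer electronics, buyer-exempt → 0% → $0.00
Laptop $1578.12: consumer electronics, buyer-exempt → 0% → $0.00
Wireless router $98.53: consumer electronics, buyer-exempt → 0% → $0.00
Laundry detergent $21.32: all other goods → 4% → $0.85
Total tax = $3.03 + $0.46 + $0.85 = $4.34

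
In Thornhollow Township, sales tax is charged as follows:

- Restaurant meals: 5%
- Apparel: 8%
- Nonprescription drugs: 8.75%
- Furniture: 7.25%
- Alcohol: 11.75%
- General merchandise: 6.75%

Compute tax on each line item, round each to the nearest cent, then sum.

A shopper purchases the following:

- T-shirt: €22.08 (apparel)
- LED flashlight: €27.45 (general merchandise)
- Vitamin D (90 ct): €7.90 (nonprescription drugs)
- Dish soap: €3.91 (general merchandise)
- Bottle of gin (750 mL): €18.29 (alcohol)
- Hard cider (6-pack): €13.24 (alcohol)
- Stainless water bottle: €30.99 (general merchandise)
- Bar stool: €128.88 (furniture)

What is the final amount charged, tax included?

€272.45

T-shirt €22.08: apparel → 8% → €1.77
LED flashlight €27.45: general merchandise → 6.75% → €1.85
Vitamin D (90 ct) €7.90: nonprescription drugs → 8.75% → €0.69
Dish soap €3.91: general merchandise → 6.75% → €0.26
Bottle of gin (750 mL) €18.29: alcohol → 11.75% → €2.15
Hard cider (6-pack) €13.24: alcohol → 11.75% → €1.56
Stainless water bottle €30.99: general merchandise → 6.75% → €2.09
Bar stool €128.88: furniture → 7.25% → €9.34
Subtotal = €252.74; tax = €19.71; total due = €272.45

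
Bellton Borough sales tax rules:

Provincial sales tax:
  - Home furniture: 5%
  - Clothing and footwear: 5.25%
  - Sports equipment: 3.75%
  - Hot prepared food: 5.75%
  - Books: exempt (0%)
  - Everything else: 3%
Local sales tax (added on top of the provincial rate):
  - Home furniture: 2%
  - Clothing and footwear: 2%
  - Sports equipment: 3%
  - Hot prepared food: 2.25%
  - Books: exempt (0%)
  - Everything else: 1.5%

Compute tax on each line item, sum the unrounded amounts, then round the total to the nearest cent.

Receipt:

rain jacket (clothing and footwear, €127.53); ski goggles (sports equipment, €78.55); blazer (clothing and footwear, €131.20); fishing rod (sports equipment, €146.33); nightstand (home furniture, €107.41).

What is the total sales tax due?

€41.46

Rain jacket €127.53: clothing and footwear → 5.25% + 2% local = 7.25% → €9.245925
Ski goggles €78.55: sports equipment → 3.75% + 3% local = 6.75% → €5.302125
Blazer €131.20: clothing and footwear → 5.25% + 2% local = 7.25% → €9.512
Fishing rod €146.33: sports equipment → 3.75% + 3% local = 6.75% → €9.877275
Nightstand €107.41: home furniture → 5% + 2% local = 7% → €7.5187
Unrounded tax sum = €41.456025 → €41.46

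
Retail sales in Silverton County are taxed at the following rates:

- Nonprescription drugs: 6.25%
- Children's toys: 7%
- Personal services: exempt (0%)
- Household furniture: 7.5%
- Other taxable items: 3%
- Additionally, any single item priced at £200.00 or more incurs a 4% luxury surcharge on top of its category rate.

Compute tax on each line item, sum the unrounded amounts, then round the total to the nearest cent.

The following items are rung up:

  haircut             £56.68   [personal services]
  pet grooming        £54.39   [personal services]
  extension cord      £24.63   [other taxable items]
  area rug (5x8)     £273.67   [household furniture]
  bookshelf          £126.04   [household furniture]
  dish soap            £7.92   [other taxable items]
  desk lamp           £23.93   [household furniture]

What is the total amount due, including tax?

£610.96

Haircut £56.68: personal services → 0% → £0.00
Pet grooming £54.39: personal services → 0% → £0.00
Extension cord £24.63: other taxable items → 3% → £0.7389
Area rug (5x8) £273.67: household furniture → 7.5% + 4% surcharge = 11.5% → £31.47205
Bookshelf £126.04: household furniture → 7.5% → £9.453
Dish soap £7.92: other taxable items → 3% → £0.2376
Desk lamp £23.93: household furniture → 7.5% → £1.79475
Subtotal = £567.26; unrounded tax = £43.6963 → £43.70; total due = £610.96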